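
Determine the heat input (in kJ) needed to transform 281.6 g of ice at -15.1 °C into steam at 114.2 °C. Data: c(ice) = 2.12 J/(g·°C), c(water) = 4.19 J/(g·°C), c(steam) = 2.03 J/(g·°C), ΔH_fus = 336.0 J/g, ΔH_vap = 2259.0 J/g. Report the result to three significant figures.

q = 866 kJ

q1 (heat ice -15.1→0.0 °C): 281.6 × 2.12 × 15.1 = 9015 J
q2 (melt at 0 °C): 281.6 × 336.0 = 94618 J
q3 (heat water 0.0→100.0 °C): 281.6 × 4.19 × 100.0 = 117990 J
q4 (vaporize at 100 °C): 281.6 × 2259.0 = 636134 J
q5 (heat steam 100.0→114.2 °C): 281.6 × 2.03 × 14.2 = 8117 J
Total: 9015 + 94618 + 117990 + 636134 + 8117 = 865874 J = 866 kJ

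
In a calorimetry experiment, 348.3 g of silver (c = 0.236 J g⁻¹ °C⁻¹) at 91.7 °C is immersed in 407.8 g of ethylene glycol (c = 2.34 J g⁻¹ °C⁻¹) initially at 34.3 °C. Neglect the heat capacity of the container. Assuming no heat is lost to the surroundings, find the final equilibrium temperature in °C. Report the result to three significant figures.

T_f = 38.9 °C

Heat lost by silver = heat gained by ethylene glycol.
(348.3)(0.236)(91.7 − T) = (407.8)(2.34)(T − 34.3)
82.1988 (91.7 − T) = 954.252 (T − 34.3)
7537.6 − 82.1988 T = 954.252 T − 32731
40268.6 = 1036.4508 T
T = 38.85 °C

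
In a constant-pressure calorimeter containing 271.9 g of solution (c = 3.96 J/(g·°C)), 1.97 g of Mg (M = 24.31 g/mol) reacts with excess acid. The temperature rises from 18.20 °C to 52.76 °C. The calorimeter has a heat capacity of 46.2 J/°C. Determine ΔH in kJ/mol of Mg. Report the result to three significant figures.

ΔH = -479 kJ/mol

|ΔT| = |52.76 − 18.20| = 34.56 °C
|q_surr| = (271.9 × 3.96 + 46.2) × 34.56 = 1122.924 × 34.56 = 38810 J
n(Mg) = 1.97 / 24.31 = 0.08104 mol
Temperature rose, so q_rxn = −|q_surr| = -38.81 kJ
ΔH = q_rxn / n = -478.9 kJ/mol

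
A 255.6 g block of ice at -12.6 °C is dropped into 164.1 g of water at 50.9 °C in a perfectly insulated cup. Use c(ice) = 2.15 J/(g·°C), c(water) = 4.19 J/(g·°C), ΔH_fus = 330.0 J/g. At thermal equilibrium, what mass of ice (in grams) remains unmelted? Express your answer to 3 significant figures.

Heat to warm all ice to 0 °C: 255.6×2.15×12.6 = 6924.2 J
Heat released by water cooling to 0 °C: 164.1×4.19×50.9 = 34998 J
34998 J < 6924.2 + 255.6×330.0 = 91272.2 J, so not all ice melts; final T = 0 °C.
Heat left for melting: 34998 − 6924.2 = 28073.8 J
Mass melted = 28073.8 / 330.0 = 85.07 g
Ice remaining = 255.6 − 85.07 = 170.53 g

m_ice remaining = 171 g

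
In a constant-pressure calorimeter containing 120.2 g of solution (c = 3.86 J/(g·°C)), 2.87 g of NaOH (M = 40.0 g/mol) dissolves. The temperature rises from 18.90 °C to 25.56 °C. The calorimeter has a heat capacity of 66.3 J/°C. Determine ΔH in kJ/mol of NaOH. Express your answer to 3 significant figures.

ΔH = -49.2 kJ/mol

|ΔT| = |25.56 − 18.90| = 6.66 °C
|q_surr| = (120.2 × 3.86 + 66.3) × 6.66 = 530.272 × 6.66 = 3532 J
n(NaOH) = 2.87 / 40.0 = 0.07175 mol
Temperature rose, so q_rxn = −|q_surr| = -3.532 kJ
ΔH = q_rxn / n = -49.23 kJ/mol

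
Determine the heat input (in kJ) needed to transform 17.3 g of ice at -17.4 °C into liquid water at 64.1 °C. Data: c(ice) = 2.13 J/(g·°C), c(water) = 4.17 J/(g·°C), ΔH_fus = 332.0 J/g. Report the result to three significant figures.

q1 (heat ice -17.4→0.0 °C): 17.3 × 2.13 × 17.4 = 641 J
q2 (melt at 0 °C): 17.3 × 332.0 = 5744 J
q3 (heat water 0.0→64.1 °C): 17.3 × 4.17 × 64.1 = 4624 J
Total: 641 + 5744 + 4624 = 11009 J = 11.0 kJ

q = 11.0 kJ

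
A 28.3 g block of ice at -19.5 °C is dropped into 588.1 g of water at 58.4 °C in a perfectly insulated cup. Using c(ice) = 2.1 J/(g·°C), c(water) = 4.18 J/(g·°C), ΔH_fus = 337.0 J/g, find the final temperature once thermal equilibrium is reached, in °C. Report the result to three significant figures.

T_f = 51.6 °C

Heat to bring ice to 0 °C and melt it: q₁ = 28.3×2.1×19.5 + 28.3×337.0 = 10696 J
Heat the water can supply cooling to 0 °C: 588.1×4.18×58.4 = 143562 J > q₁, so all ice melts.
Energy balance: 588.1×4.18×(58.4 − T) = 10696 + 28.3×4.18×(T − 0)
2458.258(58.4 − T) = 10696 + 118.294 T
143562 − 10696 = 2576.552 T
T = 132866 / 2576.552 = 51.57 °C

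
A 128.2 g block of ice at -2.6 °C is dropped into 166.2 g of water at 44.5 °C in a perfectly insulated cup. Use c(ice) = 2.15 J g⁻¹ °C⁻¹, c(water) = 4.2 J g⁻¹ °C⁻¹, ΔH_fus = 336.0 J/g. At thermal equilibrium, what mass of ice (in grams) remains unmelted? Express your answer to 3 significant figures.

m_ice remaining = 37.9 g

Heat to warm all ice to 0 °C: 128.2×2.15×2.6 = 716.64 J
Heat released by water cooling to 0 °C: 166.2×4.2×44.5 = 31063 J
31063 J < 716.64 + 128.2×336.0 = 43791.84 J, so not all ice melts; final T = 0 °C.
Heat left for melting: 31063 − 716.64 = 30346.36 J
Mass melted = 30346.36 / 336.0 = 90.32 g
Ice remaining = 128.2 − 90.32 = 37.88 g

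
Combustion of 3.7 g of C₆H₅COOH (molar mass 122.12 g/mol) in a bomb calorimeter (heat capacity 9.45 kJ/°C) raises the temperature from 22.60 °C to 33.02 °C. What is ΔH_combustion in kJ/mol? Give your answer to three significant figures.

ΔH = -3250 kJ/mol

ΔT = 33.02 − 22.60 = 10.42 °C
q_cal = C_cal × ΔT = 9.45 × 10.42 = 98.469 kJ
n = 3.7 / 122.12 = 0.03030 mol
q_rxn = −q_cal = -98.469 kJ
ΔH = -98.469 / 0.03030 = -3250 kJ/mol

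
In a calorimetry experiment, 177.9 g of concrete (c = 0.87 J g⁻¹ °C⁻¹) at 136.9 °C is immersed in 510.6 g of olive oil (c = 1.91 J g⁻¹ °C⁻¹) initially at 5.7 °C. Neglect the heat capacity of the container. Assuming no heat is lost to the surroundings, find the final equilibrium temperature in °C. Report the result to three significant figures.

Heat lost by concrete = heat gained by olive oil.
(177.9)(0.87)(136.9 − T) = (510.6)(1.91)(T − 5.7)
154.773 (136.9 − T) = 975.246 (T − 5.7)
21188 − 154.773 T = 975.246 T − 5558.9
26746.9 = 1130.019 T
T = 23.67 °C

T_f = 23.7 °C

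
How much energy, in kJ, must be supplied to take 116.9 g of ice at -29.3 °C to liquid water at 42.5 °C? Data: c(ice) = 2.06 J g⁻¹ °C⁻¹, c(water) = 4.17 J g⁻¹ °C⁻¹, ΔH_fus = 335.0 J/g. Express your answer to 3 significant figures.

q = 66.9 kJ

q1 (heat ice -29.3→0.0 °C): 116.9 × 2.06 × 29.3 = 7056 J
q2 (melt at 0 °C): 116.9 × 335.0 = 39162 J
q3 (heat water 0.0→42.5 °C): 116.9 × 4.17 × 42.5 = 20718 J
Total: 7056 + 39162 + 20718 = 66936 J = 66.9 kJ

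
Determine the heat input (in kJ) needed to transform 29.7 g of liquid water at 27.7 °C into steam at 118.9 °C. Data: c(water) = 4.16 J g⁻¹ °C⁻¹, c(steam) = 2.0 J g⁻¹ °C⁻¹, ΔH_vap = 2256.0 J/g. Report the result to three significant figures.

q = 77.1 kJ

q1 (heat water 27.7→100.0 °C): 29.7 × 4.16 × 72.3 = 8933 J
q2 (vaporize at 100 °C): 29.7 × 2256.0 = 67003 J
q3 (heat steam 100.0→118.9 °C): 29.7 × 2.0 × 18.9 = 1123 J
Total: 8933 + 67003 + 1123 = 77059 J = 77.1 kJ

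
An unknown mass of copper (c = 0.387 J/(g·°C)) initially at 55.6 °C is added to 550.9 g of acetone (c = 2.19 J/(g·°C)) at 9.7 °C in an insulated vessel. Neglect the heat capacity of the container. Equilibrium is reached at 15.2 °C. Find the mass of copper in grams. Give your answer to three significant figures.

q_gained = (550.9 × 2.19) × (15.2 − 9.7) = 6636 J
q_lost = m × 0.387 × (55.6 − 15.2) = 15.6348 m
m = 6636 / 15.6348 = 424 g

m = 424 g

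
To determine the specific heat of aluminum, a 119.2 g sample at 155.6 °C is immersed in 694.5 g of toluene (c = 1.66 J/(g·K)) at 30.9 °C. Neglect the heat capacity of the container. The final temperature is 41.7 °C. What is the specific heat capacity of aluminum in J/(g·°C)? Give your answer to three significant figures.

c = 0.917 J/(g·°C)

q_gained = (694.5 × 1.66) × (41.7 − 30.9) = 12450 J
q_lost = 119.2 × c × (155.6 − 41.7) = 13576.88 c
Set equal: c = 12450 / 13576.88 = 0.917 J/(g·°C)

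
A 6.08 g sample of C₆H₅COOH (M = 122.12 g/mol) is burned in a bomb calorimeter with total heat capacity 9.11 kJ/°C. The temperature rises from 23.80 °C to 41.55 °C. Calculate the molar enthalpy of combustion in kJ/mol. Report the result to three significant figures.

ΔH = -3250 kJ/mol

ΔT = 41.55 − 23.80 = 17.75 °C
q_cal = C_cal × ΔT = 9.11 × 17.75 = 161.7025 kJ
n = 6.08 / 122.12 = 0.04979 mol
q_rxn = −q_cal = -161.7025 kJ
ΔH = -161.7025 / 0.04979 = -3248 kJ/mol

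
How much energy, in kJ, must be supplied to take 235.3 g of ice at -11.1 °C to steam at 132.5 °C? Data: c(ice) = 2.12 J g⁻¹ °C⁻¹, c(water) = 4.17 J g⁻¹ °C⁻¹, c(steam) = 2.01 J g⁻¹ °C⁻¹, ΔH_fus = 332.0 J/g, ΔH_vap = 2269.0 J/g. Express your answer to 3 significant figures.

q = 731 kJ

q1 (heat ice -11.1→0.0 °C): 235.3 × 2.12 × 11.1 = 5537 J
q2 (melt at 0 °C): 235.3 × 332.0 = 78120 J
q3 (heat water 0.0→100.0 °C): 235.3 × 4.17 × 100.0 = 98120 J
q4 (vaporize at 100 °C): 235.3 × 2269.0 = 533896 J
q5 (heat steam 100.0→132.5 °C): 235.3 × 2.01 × 32.5 = 15371 J
Total: 5537 + 78120 + 98120 + 533896 + 15371 = 731044 J = 731 kJ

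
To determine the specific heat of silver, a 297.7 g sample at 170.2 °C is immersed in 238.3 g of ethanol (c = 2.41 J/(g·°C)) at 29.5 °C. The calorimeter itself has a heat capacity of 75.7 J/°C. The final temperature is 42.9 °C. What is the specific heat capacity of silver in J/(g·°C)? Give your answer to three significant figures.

q_gained = (238.3 × 2.41 + 75.7) × (42.9 − 29.5) = 8710 J
q_lost = 297.7 × c × (170.2 − 42.9) = 37897.21 c
Set equal: c = 8710 / 37897.21 = 0.230 J/(g·°C)

c = 0.230 J/(g·°C)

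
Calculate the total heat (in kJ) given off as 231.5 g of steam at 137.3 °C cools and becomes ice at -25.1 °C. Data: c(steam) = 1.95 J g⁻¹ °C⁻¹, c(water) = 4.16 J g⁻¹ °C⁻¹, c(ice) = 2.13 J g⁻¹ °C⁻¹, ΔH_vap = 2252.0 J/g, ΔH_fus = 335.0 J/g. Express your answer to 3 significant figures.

q = 724 kJ

q1 (cool steam 137.3→100 °C): 231.5 × 1.95 × 37.3 = 16838 J
q2 (condense at 100 °C): 231.5 × 2252.0 = 521338 J
q3 (cool water 100→0 °C): 231.5 × 4.16 × 100.0 = 96304 J
q4 (freeze at 0 °C): 231.5 × 335.0 = 77553 J
q5 (cool ice 0→-25.1 °C): 231.5 × 2.13 × 25.1 = 12377 J
Total: 16838 + 521338 + 96304 + 77553 + 12377 = 724410 J = 724 kJ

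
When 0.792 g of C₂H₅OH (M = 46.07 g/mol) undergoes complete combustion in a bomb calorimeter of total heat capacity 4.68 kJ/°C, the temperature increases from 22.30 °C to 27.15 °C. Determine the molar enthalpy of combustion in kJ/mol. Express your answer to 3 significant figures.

ΔH = -1320 kJ/mol

ΔT = 27.15 − 22.30 = 4.85 °C
q_cal = C_cal × ΔT = 4.68 × 4.85 = 22.698 kJ
n = 0.792 / 46.07 = 0.01719 mol
q_rxn = −q_cal = -22.698 kJ
ΔH = -22.698 / 0.01719 = -1320 kJ/mol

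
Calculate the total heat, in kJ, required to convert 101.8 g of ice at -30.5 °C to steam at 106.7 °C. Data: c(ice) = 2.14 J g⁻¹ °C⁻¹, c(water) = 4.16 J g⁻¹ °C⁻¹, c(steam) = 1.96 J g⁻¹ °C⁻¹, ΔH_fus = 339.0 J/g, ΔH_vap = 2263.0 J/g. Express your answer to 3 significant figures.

q = 315 kJ

q1 (heat ice -30.5→0.0 °C): 101.8 × 2.14 × 30.5 = 6644 J
q2 (melt at 0 °C): 101.8 × 339.0 = 34510 J
q3 (heat water 0.0→100.0 °C): 101.8 × 4.16 × 100.0 = 42349 J
q4 (vaporize at 100 °C): 101.8 × 2263.0 = 230373 J
q5 (heat steam 100.0→106.7 °C): 101.8 × 1.96 × 6.7 = 1337 J
Total: 6644 + 34510 + 42349 + 230373 + 1337 = 315213 J = 315 kJ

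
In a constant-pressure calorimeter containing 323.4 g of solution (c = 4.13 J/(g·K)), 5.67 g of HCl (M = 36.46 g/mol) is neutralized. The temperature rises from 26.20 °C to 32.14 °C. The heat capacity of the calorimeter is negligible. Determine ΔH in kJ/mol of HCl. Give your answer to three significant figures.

ΔH = -51.0 kJ/mol

|ΔT| = |32.14 − 26.20| = 5.94 °C
|q_surr| = (323.4 × 4.13) × 5.94 = 1335.642 × 5.94 = 7934 J
n(HCl) = 5.67 / 36.46 = 0.1555 mol
Temperature rose, so q_rxn = −|q_surr| = -7.934 kJ
ΔH = q_rxn / n = -51.02 kJ/mol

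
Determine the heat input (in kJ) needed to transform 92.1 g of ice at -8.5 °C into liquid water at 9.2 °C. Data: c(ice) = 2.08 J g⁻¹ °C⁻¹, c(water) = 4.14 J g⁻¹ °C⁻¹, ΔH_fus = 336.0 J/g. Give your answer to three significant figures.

q1 (heat ice -8.5→0.0 °C): 92.1 × 2.08 × 8.5 = 1628 J
q2 (melt at 0 °C): 92.1 × 336.0 = 30946 J
q3 (heat water 0.0→9.2 °C): 92.1 × 4.14 × 9.2 = 3508 J
Total: 1628 + 30946 + 3508 = 36082 J = 36.1 kJ

q = 36.1 kJ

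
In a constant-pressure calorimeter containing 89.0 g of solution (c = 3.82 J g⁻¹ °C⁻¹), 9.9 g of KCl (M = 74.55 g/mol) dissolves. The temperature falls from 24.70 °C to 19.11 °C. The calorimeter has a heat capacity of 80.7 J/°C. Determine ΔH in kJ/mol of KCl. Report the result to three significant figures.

ΔH = 17.7 kJ/mol

|ΔT| = |19.11 − 24.70| = 5.59 °C
|q_surr| = (89.0 × 3.82 + 80.7) × 5.59 = 420.68 × 5.59 = 2352 J
n(KCl) = 9.9 / 74.55 = 0.1328 mol
Temperature fell, so q_rxn = +|q_surr| = 2.352 kJ
ΔH = q_rxn / n = 17.71 kJ/mol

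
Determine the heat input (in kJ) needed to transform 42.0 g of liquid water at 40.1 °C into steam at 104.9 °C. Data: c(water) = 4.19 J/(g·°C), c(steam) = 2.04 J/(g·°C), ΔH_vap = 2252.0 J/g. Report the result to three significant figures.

q = 106 kJ

q1 (heat water 40.1→100.0 °C): 42.0 × 4.19 × 59.9 = 10541 J
q2 (vaporize at 100 °C): 42.0 × 2252.0 = 94584 J
q3 (heat steam 100.0→104.9 °C): 42.0 × 2.04 × 4.9 = 420 J
Total: 10541 + 94584 + 420 = 105545 J = 106 kJ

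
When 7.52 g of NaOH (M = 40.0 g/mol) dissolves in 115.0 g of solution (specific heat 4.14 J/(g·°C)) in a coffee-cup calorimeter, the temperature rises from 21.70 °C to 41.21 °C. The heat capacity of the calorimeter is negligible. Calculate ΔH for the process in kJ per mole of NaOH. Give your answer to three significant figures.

ΔH = -49.4 kJ/mol

|ΔT| = |41.21 − 21.70| = 19.51 °C
|q_surr| = (115.0 × 4.14) × 19.51 = 476.1 × 19.51 = 9289 J
n(NaOH) = 7.52 / 40.0 = 0.1880 mol
Temperature rose, so q_rxn = −|q_surr| = -9.289 kJ
ΔH = q_rxn / n = -49.41 kJ/mol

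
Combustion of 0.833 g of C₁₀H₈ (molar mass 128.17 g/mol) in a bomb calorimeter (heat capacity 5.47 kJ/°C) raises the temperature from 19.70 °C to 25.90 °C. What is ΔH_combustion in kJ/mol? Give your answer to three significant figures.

ΔH = -5220 kJ/mol

ΔT = 25.90 − 19.70 = 6.20 °C
q_cal = C_cal × ΔT = 5.47 × 6.20 = 33.914 kJ
n = 0.833 / 128.17 = 0.006499 mol
q_rxn = −q_cal = -33.914 kJ
ΔH = -33.914 / 0.006499 = -5218 kJ/mol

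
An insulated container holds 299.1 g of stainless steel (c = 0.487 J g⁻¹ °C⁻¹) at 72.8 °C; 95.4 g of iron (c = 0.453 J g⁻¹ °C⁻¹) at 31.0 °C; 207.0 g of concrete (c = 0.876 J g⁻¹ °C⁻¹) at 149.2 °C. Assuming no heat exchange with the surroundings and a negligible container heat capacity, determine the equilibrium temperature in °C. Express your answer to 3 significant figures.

T_f = 105 °C

Σ mᵢcᵢ(T − Tᵢ) = 0  ⇒  T = Σ mᵢcᵢTᵢ / Σ mᵢcᵢ
Σ mᵢcᵢ = 299.1×0.487 + 95.4×0.453 + 207.0×0.876 = 370.2099
Σ mᵢcᵢTᵢ = 145.6617×72.8 + 43.2162×31.0 + 181.332×149.2 = 38999
T = 38999 / 370.2099 = 105.3 °C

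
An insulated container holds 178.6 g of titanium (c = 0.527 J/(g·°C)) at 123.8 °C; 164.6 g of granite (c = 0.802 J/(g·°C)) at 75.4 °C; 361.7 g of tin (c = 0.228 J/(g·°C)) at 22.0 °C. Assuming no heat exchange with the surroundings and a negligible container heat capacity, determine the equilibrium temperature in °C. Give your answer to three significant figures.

Σ mᵢcᵢ(T − Tᵢ) = 0  ⇒  T = Σ mᵢcᵢTᵢ / Σ mᵢcᵢ
Σ mᵢcᵢ = 178.6×0.527 + 164.6×0.802 + 361.7×0.228 = 308.5990
Σ mᵢcᵢTᵢ = 94.1222×123.8 + 132.0092×75.4 + 82.4676×22.0 = 23420
T = 23420 / 308.5990 = 75.89 °C

T_f = 75.9 °C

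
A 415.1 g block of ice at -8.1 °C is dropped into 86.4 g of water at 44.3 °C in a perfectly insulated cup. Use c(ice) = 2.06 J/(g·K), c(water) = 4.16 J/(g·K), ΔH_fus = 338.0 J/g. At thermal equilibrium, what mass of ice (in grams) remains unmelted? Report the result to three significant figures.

Heat to warm all ice to 0 °C: 415.1×2.06×8.1 = 6926.4 J
Heat released by water cooling to 0 °C: 86.4×4.16×44.3 = 15922 J
15922 J < 6926.4 + 415.1×338.0 = 147230.2 J, so not all ice melts; final T = 0 °C.
Heat left for melting: 15922 − 6926.4 = 8995.6 J
Mass melted = 8995.6 / 338.0 = 26.61 g
Ice remaining = 415.1 − 26.61 = 388.49 g

m_ice remaining = 388 g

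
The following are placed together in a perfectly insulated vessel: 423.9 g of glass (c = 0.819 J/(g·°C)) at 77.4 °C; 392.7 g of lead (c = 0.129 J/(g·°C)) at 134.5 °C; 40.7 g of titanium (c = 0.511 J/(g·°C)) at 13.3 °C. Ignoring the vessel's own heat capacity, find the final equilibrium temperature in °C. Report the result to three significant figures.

Σ mᵢcᵢ(T − Tᵢ) = 0  ⇒  T = Σ mᵢcᵢTᵢ / Σ mᵢcᵢ
Σ mᵢcᵢ = 423.9×0.819 + 392.7×0.129 + 40.7×0.511 = 418.6301
Σ mᵢcᵢTᵢ = 347.1741×77.4 + 50.6583×134.5 + 20.7977×13.3 = 33961
T = 33961 / 418.6301 = 81.12 °C

T_f = 81.1 °C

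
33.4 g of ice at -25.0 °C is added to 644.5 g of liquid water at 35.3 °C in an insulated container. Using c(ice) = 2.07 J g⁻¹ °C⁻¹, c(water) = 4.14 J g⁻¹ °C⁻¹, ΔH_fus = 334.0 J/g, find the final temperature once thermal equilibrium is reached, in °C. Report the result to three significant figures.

Heat to bring ice to 0 °C and melt it: q₁ = 33.4×2.07×25.0 + 33.4×334.0 = 12884 J
Heat the water can supply cooling to 0 °C: 644.5×4.14×35.3 = 94188.5 J > q₁, so all ice melts.
Energy balance: 644.5×4.14×(35.3 − T) = 12884 + 33.4×4.14×(T − 0)
2668.23(35.3 − T) = 12884 + 138.276 T
94188.5 − 12884 = 2806.506 T
T = 81304.5 / 2806.506 = 28.97 °C

T_f = 29.0 °C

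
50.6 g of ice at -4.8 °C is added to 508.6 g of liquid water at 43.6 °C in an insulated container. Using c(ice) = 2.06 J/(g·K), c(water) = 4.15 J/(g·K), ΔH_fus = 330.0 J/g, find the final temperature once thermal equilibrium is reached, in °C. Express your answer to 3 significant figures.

Heat to bring ice to 0 °C and melt it: q₁ = 50.6×2.06×4.8 + 50.6×330.0 = 17198 J
Heat the water can supply cooling to 0 °C: 508.6×4.15×43.6 = 92026.1 J > q₁, so all ice melts.
Energy balance: 508.6×4.15×(43.6 − T) = 17198 + 50.6×4.15×(T − 0)
2110.69(43.6 − T) = 17198 + 209.99 T
92026.1 − 17198 = 2320.68 T
T = 74828.1 / 2320.68 = 32.24 °C

T_f = 32.2 °C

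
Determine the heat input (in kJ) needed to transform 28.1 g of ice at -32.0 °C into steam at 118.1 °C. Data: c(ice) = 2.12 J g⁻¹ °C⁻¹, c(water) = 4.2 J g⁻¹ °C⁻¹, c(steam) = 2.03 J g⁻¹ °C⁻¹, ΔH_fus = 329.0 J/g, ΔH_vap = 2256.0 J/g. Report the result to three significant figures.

q1 (heat ice -32.0→0.0 °C): 28.1 × 2.12 × 32.0 = 1906 J
q2 (melt at 0 °C): 28.1 × 329.0 = 9245 J
q3 (heat water 0.0→100.0 °C): 28.1 × 4.2 × 100.0 = 11802 J
q4 (vaporize at 100 °C): 28.1 × 2256.0 = 63394 J
q5 (heat steam 100.0→118.1 °C): 28.1 × 2.03 × 18.1 = 1032 J
Total: 1906 + 9245 + 11802 + 63394 + 1032 = 87379 J = 87.4 kJ

q = 87.4 kJ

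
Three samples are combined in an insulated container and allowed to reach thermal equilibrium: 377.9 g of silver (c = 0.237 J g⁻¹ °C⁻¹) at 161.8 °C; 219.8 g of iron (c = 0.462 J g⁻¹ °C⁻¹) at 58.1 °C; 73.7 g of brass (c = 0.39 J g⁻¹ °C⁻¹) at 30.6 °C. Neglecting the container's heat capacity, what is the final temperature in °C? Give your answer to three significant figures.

Σ mᵢcᵢ(T − Tᵢ) = 0  ⇒  T = Σ mᵢcᵢTᵢ / Σ mᵢcᵢ
Σ mᵢcᵢ = 377.9×0.237 + 219.8×0.462 + 73.7×0.39 = 219.8529
Σ mᵢcᵢTᵢ = 89.5623×161.8 + 101.5476×58.1 + 28.743×30.6 = 21270.6
T = 21270.6 / 219.8529 = 96.749 °C

T_f = 96.7 °C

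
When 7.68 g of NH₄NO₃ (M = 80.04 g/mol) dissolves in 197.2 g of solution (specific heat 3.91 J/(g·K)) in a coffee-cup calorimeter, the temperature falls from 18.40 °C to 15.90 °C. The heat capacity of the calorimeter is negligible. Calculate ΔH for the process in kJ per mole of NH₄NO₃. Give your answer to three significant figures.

ΔH = 20.1 kJ/mol

|ΔT| = |15.90 − 18.40| = 2.50 °C
|q_surr| = (197.2 × 3.91) × 2.50 = 771.052 × 2.50 = 1928 J
n(NH₄NO₃) = 7.68 / 80.04 = 0.09595 mol
Temperature fell, so q_rxn = +|q_surr| = 1.928 kJ
ΔH = q_rxn / n = 20.09 kJ/mol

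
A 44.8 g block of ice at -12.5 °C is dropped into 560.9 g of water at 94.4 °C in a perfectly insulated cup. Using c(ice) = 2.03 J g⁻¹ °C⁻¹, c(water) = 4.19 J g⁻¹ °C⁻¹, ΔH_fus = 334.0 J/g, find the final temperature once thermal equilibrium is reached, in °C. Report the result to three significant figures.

T_f = 81.1 °C

Heat to bring ice to 0 °C and melt it: q₁ = 44.8×2.03×12.5 + 44.8×334.0 = 16100 J
Heat the water can supply cooling to 0 °C: 560.9×4.19×94.4 = 221856 J > q₁, so all ice melts.
Energy balance: 560.9×4.19×(94.4 − T) = 16100 + 44.8×4.19×(T − 0)
2350.171(94.4 − T) = 16100 + 187.712 T
221856 − 16100 = 2537.883 T
T = 205756 / 2537.883 = 81.07 °C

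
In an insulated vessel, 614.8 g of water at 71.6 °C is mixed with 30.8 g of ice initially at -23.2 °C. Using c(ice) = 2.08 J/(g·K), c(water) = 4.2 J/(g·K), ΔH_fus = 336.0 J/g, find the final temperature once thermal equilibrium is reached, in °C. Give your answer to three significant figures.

Heat to bring ice to 0 °C and melt it: q₁ = 30.8×2.08×23.2 + 30.8×336.0 = 11835 J
Heat the water can supply cooling to 0 °C: 614.8×4.2×71.6 = 184883 J > q₁, so all ice melts.
Energy balance: 614.8×4.2×(71.6 − T) = 11835 + 30.8×4.2×(T − 0)
2582.16(71.6 − T) = 11835 + 129.36 T
184883 − 11835 = 2711.52 T
T = 173048 / 2711.52 = 63.82 °C

T_f = 63.8 °C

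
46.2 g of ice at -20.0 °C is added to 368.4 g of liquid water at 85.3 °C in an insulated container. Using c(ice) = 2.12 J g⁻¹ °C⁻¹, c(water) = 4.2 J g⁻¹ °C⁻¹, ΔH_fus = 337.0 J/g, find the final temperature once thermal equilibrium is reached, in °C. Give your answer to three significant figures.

T_f = 65.7 °C

Heat to bring ice to 0 °C and melt it: q₁ = 46.2×2.12×20.0 + 46.2×337.0 = 17528 J
Heat the water can supply cooling to 0 °C: 368.4×4.2×85.3 = 131983 J > q₁, so all ice melts.
Energy balance: 368.4×4.2×(85.3 − T) = 17528 + 46.2×4.2×(T − 0)
1547.28(85.3 − T) = 17528 + 194.04 T
131983 − 17528 = 1741.32 T
T = 114455 / 1741.32 = 65.73 °C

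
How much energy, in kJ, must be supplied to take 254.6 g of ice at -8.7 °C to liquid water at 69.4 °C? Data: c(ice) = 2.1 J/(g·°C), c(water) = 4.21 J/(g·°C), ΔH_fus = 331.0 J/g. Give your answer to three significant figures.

q = 163 kJ

q1 (heat ice -8.7→0.0 °C): 254.6 × 2.1 × 8.7 = 4652 J
q2 (melt at 0 °C): 254.6 × 331.0 = 84273 J
q3 (heat water 0.0→69.4 °C): 254.6 × 4.21 × 69.4 = 74388 J
Total: 4652 + 84273 + 74388 = 163313 J = 163 kJ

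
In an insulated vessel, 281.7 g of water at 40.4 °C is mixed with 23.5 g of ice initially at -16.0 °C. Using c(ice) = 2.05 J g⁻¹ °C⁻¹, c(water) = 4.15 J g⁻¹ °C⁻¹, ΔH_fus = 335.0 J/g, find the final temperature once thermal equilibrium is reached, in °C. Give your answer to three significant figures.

Heat to bring ice to 0 °C and melt it: q₁ = 23.5×2.05×16.0 + 23.5×335.0 = 8643.3 J
Heat the water can supply cooling to 0 °C: 281.7×4.15×40.4 = 47229.8 J > q₁, so all ice melts.
Energy balance: 281.7×4.15×(40.4 − T) = 8643.3 + 23.5×4.15×(T − 0)
1169.055(40.4 − T) = 8643.3 + 97.525 T
47229.8 − 8643.3 = 1266.580 T
T = 38586.5 / 1266.580 = 30.47 °C

T_f = 30.5 °C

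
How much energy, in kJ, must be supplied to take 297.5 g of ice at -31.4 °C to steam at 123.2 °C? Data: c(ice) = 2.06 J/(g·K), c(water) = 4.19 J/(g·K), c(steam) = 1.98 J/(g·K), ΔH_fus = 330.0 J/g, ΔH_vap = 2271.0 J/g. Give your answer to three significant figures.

q1 (heat ice -31.4→0.0 °C): 297.5 × 2.06 × 31.4 = 19243 J
q2 (melt at 0 °C): 297.5 × 330.0 = 98175 J
q3 (heat water 0.0→100.0 °C): 297.5 × 4.19 × 100.0 = 124653 J
q4 (vaporize at 100 °C): 297.5 × 2271.0 = 675623 J
q5 (heat steam 100.0→123.2 °C): 297.5 × 1.98 × 23.2 = 13666 J
Total: 19243 + 98175 + 124653 + 675623 + 13666 = 931360 J = 931 kJ

q = 931 kJ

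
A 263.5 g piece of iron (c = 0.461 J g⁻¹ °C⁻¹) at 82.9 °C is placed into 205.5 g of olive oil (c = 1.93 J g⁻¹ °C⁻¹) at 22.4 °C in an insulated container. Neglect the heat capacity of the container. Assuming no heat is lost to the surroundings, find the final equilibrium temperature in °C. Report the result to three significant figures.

T_f = 36.6 °C

Heat lost by iron = heat gained by olive oil.
(263.5)(0.461)(82.9 − T) = (205.5)(1.93)(T − 22.4)
121.4735 (82.9 − T) = 396.615 (T − 22.4)
10070 − 121.4735 T = 396.615 T − 8884.2
18954.2 = 518.0885 T
T = 36.58 °C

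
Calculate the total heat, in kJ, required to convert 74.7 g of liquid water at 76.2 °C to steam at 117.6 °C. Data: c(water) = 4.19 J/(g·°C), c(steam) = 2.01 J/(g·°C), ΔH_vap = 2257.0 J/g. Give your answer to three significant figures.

q = 179 kJ

q1 (heat water 76.2→100.0 °C): 74.7 × 4.19 × 23.8 = 7449 J
q2 (vaporize at 100 °C): 74.7 × 2257.0 = 168598 J
q3 (heat steam 100.0→117.6 °C): 74.7 × 2.01 × 17.6 = 2643 J
Total: 7449 + 168598 + 2643 = 178690 J = 179 kJ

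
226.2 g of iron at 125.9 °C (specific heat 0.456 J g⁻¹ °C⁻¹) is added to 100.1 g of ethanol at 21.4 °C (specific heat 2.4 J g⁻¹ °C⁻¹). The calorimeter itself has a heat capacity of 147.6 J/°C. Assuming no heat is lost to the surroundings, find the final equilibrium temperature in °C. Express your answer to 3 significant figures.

T_f = 43.4 °C

Heat lost by iron = heat gained by ethanol + calorimeter.
(226.2)(0.456)(125.9 − T) = [(100.1)(2.4) + 147.6](T − 21.4)
103.1472 (125.9 − T) = 387.84 (T − 21.4)
12986 − 103.1472 T = 387.84 T − 8299.8
21285.8 = 490.9872 T
T = 43.35 °C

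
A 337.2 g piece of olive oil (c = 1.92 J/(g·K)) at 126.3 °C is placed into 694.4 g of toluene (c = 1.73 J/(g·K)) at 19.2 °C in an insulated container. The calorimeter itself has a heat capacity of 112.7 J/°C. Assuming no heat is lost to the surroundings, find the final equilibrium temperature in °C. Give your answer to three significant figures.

Heat lost by olive oil = heat gained by toluene + calorimeter.
(337.2)(1.92)(126.3 − T) = [(694.4)(1.73) + 112.7](T − 19.2)
647.424 (126.3 − T) = 1314.012 (T − 19.2)
81770 − 647.424 T = 1314.012 T − 25229
106999 = 1961.436 T
T = 54.55 °C

T_f = 54.6 °C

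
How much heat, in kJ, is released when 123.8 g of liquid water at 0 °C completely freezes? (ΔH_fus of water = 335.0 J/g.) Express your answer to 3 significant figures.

q = 41.5 kJ

q = m × ΔH_fus = 123.8 × 335.0 = 41470 J = 41.5 kJ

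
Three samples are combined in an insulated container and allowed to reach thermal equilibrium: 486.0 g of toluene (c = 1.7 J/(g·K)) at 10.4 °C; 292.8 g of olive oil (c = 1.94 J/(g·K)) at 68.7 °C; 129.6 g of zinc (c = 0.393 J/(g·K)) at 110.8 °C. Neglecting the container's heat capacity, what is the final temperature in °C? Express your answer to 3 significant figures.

T_f = 36.9 °C

Σ mᵢcᵢ(T − Tᵢ) = 0  ⇒  T = Σ mᵢcᵢTᵢ / Σ mᵢcᵢ
Σ mᵢcᵢ = 486.0×1.7 + 292.8×1.94 + 129.6×0.393 = 1445.1648
Σ mᵢcᵢTᵢ = 826.2×10.4 + 568.032×68.7 + 50.9328×110.8 = 53260
T = 53260 / 1445.1648 = 36.85 °C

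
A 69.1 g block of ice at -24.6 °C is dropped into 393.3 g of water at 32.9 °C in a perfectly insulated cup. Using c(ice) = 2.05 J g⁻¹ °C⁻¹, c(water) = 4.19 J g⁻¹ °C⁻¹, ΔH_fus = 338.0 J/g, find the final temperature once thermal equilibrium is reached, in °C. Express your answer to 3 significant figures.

Heat to bring ice to 0 °C and melt it: q₁ = 69.1×2.05×24.6 + 69.1×338.0 = 26841 J
Heat the water can supply cooling to 0 °C: 393.3×4.19×32.9 = 54216.8 J > q₁, so all ice melts.
Energy balance: 393.3×4.19×(32.9 − T) = 26841 + 69.1×4.19×(T − 0)
1647.927(32.9 − T) = 26841 + 289.529 T
54216.8 − 26841 = 1937.456 T
T = 27375.8 / 1937.456 = 14.13 °C

T_f = 14.1 °C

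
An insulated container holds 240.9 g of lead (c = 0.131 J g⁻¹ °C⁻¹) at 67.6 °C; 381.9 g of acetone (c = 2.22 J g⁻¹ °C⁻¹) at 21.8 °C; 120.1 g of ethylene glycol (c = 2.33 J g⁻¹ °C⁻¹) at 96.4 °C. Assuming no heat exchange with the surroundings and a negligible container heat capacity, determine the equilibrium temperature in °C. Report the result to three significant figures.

T_f = 41.1 °C

Σ mᵢcᵢ(T − Tᵢ) = 0  ⇒  T = Σ mᵢcᵢTᵢ / Σ mᵢcᵢ
Σ mᵢcᵢ = 240.9×0.131 + 381.9×2.22 + 120.1×2.33 = 1159.2089
Σ mᵢcᵢTᵢ = 31.5579×67.6 + 847.818×21.8 + 279.833×96.4 = 47592
T = 47592 / 1159.2089 = 41.06 °C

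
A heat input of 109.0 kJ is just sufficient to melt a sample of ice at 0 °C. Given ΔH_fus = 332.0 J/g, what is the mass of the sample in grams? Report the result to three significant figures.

m = 328 g

m = q / ΔH_fus = 109000 J / 332.0 J/g = 328 g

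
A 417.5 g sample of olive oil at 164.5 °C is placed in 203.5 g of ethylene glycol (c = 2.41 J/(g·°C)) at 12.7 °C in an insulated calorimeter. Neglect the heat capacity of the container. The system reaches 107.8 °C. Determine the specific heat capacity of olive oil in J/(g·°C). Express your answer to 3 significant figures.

q_gained = (203.5 × 2.41) × (107.8 − 12.7) = 46640 J
q_lost = 417.5 × c × (164.5 − 107.8) = 23672.25 c
Set equal: c = 46640 / 23672.25 = 1.97 J/(g·°C)

c = 1.97 J/(g·°C)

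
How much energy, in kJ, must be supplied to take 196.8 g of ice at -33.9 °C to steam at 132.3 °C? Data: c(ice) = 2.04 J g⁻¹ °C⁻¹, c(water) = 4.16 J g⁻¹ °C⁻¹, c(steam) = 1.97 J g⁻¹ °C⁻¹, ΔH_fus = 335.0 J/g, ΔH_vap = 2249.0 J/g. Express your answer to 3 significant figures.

q = 617 kJ

q1 (heat ice -33.9→0.0 °C): 196.8 × 2.04 × 33.9 = 13610 J
q2 (melt at 0 °C): 196.8 × 335.0 = 65928 J
q3 (heat water 0.0→100.0 °C): 196.8 × 4.16 × 100.0 = 81869 J
q4 (vaporize at 100 °C): 196.8 × 2249.0 = 442603 J
q5 (heat steam 100.0→132.3 °C): 196.8 × 1.97 × 32.3 = 12523 J
Total: 13610 + 65928 + 81869 + 442603 + 12523 = 616533 J = 617 kJ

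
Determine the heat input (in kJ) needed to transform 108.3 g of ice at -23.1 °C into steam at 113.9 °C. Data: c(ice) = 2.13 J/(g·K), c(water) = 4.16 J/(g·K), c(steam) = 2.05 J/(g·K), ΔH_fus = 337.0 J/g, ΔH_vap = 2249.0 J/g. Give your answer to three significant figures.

q1 (heat ice -23.1→0.0 °C): 108.3 × 2.13 × 23.1 = 5329 J
q2 (melt at 0 °C): 108.3 × 337.0 = 36497 J
q3 (heat water 0.0→100.0 °C): 108.3 × 4.16 × 100.0 = 45053 J
q4 (vaporize at 100 °C): 108.3 × 2249.0 = 243567 J
q5 (heat steam 100.0→113.9 °C): 108.3 × 2.05 × 13.9 = 3086 J
Total: 5329 + 36497 + 45053 + 243567 + 3086 = 333532 J = 334 kJ

q = 334 kJ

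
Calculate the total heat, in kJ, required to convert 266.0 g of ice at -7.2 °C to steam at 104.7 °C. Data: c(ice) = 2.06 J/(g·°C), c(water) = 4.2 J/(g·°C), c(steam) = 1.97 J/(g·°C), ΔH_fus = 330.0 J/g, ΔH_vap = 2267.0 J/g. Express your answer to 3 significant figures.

q1 (heat ice -7.2→0.0 °C): 266.0 × 2.06 × 7.2 = 3945 J
q2 (melt at 0 °C): 266.0 × 330.0 = 87780 J
q3 (heat water 0.0→100.0 °C): 266.0 × 4.2 × 100.0 = 111720 J
q4 (vaporize at 100 °C): 266.0 × 2267.0 = 603022 J
q5 (heat steam 100.0→104.7 °C): 266.0 × 1.97 × 4.7 = 2463 J
Total: 3945 + 87780 + 111720 + 603022 + 2463 = 808930 J = 809 kJ

q = 809 kJ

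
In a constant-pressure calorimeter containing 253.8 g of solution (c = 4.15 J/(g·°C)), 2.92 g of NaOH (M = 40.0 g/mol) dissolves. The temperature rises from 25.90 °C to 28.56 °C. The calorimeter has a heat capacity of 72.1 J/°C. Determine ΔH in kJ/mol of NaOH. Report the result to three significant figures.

ΔH = -41.0 kJ/mol

|ΔT| = |28.56 − 25.90| = 2.66 °C
|q_surr| = (253.8 × 4.15 + 72.1) × 2.66 = 1125.37 × 2.66 = 2993 J
n(NaOH) = 2.92 / 40.0 = 0.07300 mol
Temperature rose, so q_rxn = −|q_surr| = -2.993 kJ
ΔH = q_rxn / n = -41.00 kJ/mol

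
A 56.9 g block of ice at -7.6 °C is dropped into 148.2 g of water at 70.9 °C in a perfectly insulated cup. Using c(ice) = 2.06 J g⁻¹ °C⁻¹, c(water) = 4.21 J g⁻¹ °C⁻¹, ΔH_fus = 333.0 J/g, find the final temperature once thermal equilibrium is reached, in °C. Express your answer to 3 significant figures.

T_f = 28.3 °C

Heat to bring ice to 0 °C and melt it: q₁ = 56.9×2.06×7.6 + 56.9×333.0 = 19839 J
Heat the water can supply cooling to 0 °C: 148.2×4.21×70.9 = 44236.1 J > q₁, so all ice melts.
Energy balance: 148.2×4.21×(70.9 − T) = 19839 + 56.9×4.21×(T − 0)
623.922(70.9 − T) = 19839 + 239.549 T
44236.1 − 19839 = 863.471 T
T = 24397.1 / 863.471 = 28.25 °C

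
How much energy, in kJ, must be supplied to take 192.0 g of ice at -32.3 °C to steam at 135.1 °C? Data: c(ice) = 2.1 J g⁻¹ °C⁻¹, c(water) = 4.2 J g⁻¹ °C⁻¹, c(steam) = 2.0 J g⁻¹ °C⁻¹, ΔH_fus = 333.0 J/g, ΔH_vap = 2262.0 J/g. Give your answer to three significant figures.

q = 605 kJ

q1 (heat ice -32.3→0.0 °C): 192.0 × 2.1 × 32.3 = 13023 J
q2 (melt at 0 °C): 192.0 × 333.0 = 63936 J
q3 (heat water 0.0→100.0 °C): 192.0 × 4.2 × 100.0 = 80640 J
q4 (vaporize at 100 °C): 192.0 × 2262.0 = 434304 J
q5 (heat steam 100.0→135.1 °C): 192.0 × 2.0 × 35.1 = 13478 J
Total: 13023 + 63936 + 80640 + 434304 + 13478 = 605381 J = 605 kJ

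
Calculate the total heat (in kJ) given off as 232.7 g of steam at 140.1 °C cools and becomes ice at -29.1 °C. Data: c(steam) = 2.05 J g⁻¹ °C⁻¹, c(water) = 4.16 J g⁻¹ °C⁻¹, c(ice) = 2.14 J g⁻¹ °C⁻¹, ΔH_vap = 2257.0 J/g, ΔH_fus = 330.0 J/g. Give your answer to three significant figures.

q = 732 kJ

q1 (cool steam 140.1→100 °C): 232.7 × 2.05 × 40.1 = 19129 J
q2 (condense at 100 °C): 232.7 × 2257.0 = 525204 J
q3 (cool water 100→0 °C): 232.7 × 4.16 × 100.0 = 96803 J
q4 (freeze at 0 °C): 232.7 × 330.0 = 76791 J
q5 (cool ice 0→-29.1 °C): 232.7 × 2.14 × 29.1 = 14491 J
Total: 19129 + 525204 + 96803 + 76791 + 14491 = 732418 J = 732 kJ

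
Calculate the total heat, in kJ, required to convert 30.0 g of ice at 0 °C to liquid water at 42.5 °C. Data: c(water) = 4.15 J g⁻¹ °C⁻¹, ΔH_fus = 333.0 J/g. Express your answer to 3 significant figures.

q1 (melt at 0 °C): 30.0 × 333.0 = 9990 J
q2 (heat water 0.0→42.5 °C): 30.0 × 4.15 × 42.5 = 5291 J
Total: 9990 + 5291 = 15281 J = 15.3 kJ

q = 15.3 kJ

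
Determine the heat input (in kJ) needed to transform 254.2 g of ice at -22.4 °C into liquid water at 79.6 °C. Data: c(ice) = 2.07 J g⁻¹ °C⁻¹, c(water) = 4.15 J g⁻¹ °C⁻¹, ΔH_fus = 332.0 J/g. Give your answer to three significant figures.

q1 (heat ice -22.4→0.0 °C): 254.2 × 2.07 × 22.4 = 11787 J
q2 (melt at 0 °C): 254.2 × 332.0 = 84394 J
q3 (heat water 0.0→79.6 °C): 254.2 × 4.15 × 79.6 = 83972 J
Total: 11787 + 84394 + 83972 = 180153 J = 180 kJ

q = 180 kJ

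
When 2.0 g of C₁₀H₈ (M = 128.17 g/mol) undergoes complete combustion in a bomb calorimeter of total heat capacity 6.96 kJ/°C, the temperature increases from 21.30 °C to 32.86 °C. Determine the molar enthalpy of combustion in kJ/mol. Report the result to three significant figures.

ΔH = -5160 kJ/mol

ΔT = 32.86 − 21.30 = 11.56 °C
q_cal = C_cal × ΔT = 6.96 × 11.56 = 80.4576 kJ
n = 2.0 / 128.17 = 0.01560 mol
q_rxn = −q_cal = -80.4576 kJ
ΔH = -80.4576 / 0.01560 = -5158 kJ/mol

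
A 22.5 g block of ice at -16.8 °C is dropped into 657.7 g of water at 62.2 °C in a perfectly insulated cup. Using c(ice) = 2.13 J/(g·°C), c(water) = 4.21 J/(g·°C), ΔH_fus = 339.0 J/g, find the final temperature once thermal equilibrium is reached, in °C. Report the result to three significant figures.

Heat to bring ice to 0 °C and melt it: q₁ = 22.5×2.13×16.8 + 22.5×339.0 = 8432.6 J
Heat the water can supply cooling to 0 °C: 657.7×4.21×62.2 = 172227 J > q₁, so all ice melts.
Energy balance: 657.7×4.21×(62.2 − T) = 8432.6 + 22.5×4.21×(T − 0)
2768.917(62.2 − T) = 8432.6 + 94.725 T
172227 − 8432.6 = 2863.642 T
T = 163794.4 / 2863.642 = 57.20 °C

T_f = 57.2 °C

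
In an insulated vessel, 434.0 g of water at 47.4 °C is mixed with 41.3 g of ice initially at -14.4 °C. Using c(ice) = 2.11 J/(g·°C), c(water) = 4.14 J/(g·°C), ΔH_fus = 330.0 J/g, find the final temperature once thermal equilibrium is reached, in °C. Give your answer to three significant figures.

T_f = 35.7 °C

Heat to bring ice to 0 °C and melt it: q₁ = 41.3×2.11×14.4 + 41.3×330.0 = 14884 J
Heat the water can supply cooling to 0 °C: 434.0×4.14×47.4 = 85166.4 J > q₁, so all ice melts.
Energy balance: 434.0×4.14×(47.4 − T) = 14884 + 41.3×4.14×(T − 0)
1796.76(47.4 − T) = 14884 + 170.982 T
85166.4 − 14884 = 1967.742 T
T = 70282.4 / 1967.742 = 35.72 °C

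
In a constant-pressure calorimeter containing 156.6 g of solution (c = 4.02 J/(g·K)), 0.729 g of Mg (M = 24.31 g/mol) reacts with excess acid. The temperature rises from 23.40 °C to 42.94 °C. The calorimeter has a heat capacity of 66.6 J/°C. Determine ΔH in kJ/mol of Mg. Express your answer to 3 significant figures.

ΔH = -454 kJ/mol

|ΔT| = |42.94 − 23.40| = 19.54 °C
|q_surr| = (156.6 × 4.02 + 66.6) × 19.54 = 696.132 × 19.54 = 13602 J
n(Mg) = 0.729 / 24.31 = 0.029988 mol
Temperature rose, so q_rxn = −|q_surr| = -13.602 kJ
ΔH = q_rxn / n = -453.6 kJ/mol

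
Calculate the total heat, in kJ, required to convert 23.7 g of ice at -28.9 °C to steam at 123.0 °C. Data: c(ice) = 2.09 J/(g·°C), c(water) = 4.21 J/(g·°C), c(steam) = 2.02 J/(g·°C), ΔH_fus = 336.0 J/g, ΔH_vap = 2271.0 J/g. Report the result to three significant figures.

q = 74.3 kJ

q1 (heat ice -28.9→0.0 °C): 23.7 × 2.09 × 28.9 = 1432 J
q2 (melt at 0 °C): 23.7 × 336.0 = 7963 J
q3 (heat water 0.0→100.0 °C): 23.7 × 4.21 × 100.0 = 9978 J
q4 (vaporize at 100 °C): 23.7 × 2271.0 = 53823 J
q5 (heat steam 100.0→123.0 °C): 23.7 × 2.02 × 23.0 = 1101 J
Total: 1432 + 7963 + 9978 + 53823 + 1101 = 74297 J = 74.3 kJ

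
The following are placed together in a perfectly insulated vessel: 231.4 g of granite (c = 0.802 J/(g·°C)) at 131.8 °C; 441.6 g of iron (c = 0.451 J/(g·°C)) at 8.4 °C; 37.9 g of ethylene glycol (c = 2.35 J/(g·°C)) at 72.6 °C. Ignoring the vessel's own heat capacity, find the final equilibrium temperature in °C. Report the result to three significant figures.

T_f = 68.8 °C

Σ mᵢcᵢ(T − Tᵢ) = 0  ⇒  T = Σ mᵢcᵢTᵢ / Σ mᵢcᵢ
Σ mᵢcᵢ = 231.4×0.802 + 441.6×0.451 + 37.9×2.35 = 473.8094
Σ mᵢcᵢTᵢ = 185.5828×131.8 + 199.1616×8.4 + 89.065×72.6 = 32599
T = 32599 / 473.8094 = 68.80 °C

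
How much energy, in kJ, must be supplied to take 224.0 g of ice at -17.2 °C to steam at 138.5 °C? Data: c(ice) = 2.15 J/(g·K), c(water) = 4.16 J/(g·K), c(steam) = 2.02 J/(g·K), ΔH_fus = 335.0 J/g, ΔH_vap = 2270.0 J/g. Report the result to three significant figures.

q = 702 kJ

q1 (heat ice -17.2→0.0 °C): 224.0 × 2.15 × 17.2 = 8284 J
q2 (melt at 0 °C): 224.0 × 335.0 = 75040 J
q3 (heat water 0.0→100.0 °C): 224.0 × 4.16 × 100.0 = 93184 J
q4 (vaporize at 100 °C): 224.0 × 2270.0 = 508480 J
q5 (heat steam 100.0→138.5 °C): 224.0 × 2.02 × 38.5 = 17420 J
Total: 8284 + 75040 + 93184 + 508480 + 17420 = 702408 J = 702 kJ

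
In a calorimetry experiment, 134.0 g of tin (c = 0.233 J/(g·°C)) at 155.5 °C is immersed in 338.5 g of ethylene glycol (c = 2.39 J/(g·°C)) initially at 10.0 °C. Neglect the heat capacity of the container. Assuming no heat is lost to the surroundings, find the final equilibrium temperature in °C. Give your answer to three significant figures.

Heat lost by tin = heat gained by ethylene glycol.
(134.0)(0.233)(155.5 − T) = (338.5)(2.39)(T − 10.0)
31.222 (155.5 − T) = 809.015 (T − 10.0)
4855.0 − 31.222 T = 809.015 T − 8090.2
12945.2 = 840.237 T
T = 15.41 °C

T_f = 15.4 °C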